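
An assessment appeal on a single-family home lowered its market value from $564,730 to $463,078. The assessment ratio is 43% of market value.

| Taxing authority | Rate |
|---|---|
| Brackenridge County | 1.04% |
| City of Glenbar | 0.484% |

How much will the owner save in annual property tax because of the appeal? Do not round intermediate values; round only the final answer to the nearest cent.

$666.15

Old assessed value = $564,730 × 0.43 = $242,833.9
New assessed value = $463,078 × 0.43 = $199,123.54
Combined rate = 0.0104 + 0.00484 = 0.01524
Old tax = $242,833.9 × 0.01524 = $3,700.788636
New tax = $199,123.54 × 0.01524 = $3,034.6427496
Reduction = $3,700.788636 − $3,034.6427496 = $666.1458864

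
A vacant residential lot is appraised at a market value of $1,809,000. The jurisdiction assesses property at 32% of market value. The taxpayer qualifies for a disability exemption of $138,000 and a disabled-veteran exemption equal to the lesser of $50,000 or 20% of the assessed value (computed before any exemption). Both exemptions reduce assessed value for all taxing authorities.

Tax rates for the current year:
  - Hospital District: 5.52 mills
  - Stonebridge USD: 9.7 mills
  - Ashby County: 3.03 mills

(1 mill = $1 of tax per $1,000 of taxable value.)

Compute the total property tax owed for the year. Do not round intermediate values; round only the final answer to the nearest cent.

Assessed value = $1,809,000 × 0.32 = $578,880
Disabled-veteran exemption = min($50,000, 20% × $578,880) = min($50,000, $115,776) = $50,000 (dollar cap binds)
Taxable value = $578,880 − $138,000 − $50,000 = $390,880
Hospital District: $390,880 × 0.00552 = $2,157.6576
Stonebridge USD: $390,880 × 0.0097 = $3,791.536
Ashby County: $390,880 × 0.00303 = $1,184.3664
Total = $7,133.56

$7,133.56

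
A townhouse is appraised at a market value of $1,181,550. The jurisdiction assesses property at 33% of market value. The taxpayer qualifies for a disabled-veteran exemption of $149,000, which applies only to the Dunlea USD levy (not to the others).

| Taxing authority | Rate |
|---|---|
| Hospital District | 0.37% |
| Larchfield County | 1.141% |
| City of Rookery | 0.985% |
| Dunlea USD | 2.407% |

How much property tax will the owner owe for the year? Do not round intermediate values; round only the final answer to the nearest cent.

$15,530.93

Assessed value = $1,181,550 × 0.33 = $389,911.5
Hospital District: $389,911.5 × 0.0037 = $1,442.67255
Larchfield County: $389,911.5 × 0.01141 = $4,448.890215
City of Rookery: $389,911.5 × 0.00985 = $3,840.628275
Dunlea USD: ($389,911.5 − $149,000) × 0.02407 = $240,911.5 × 0.02407 = $5,798.739805
Total = $15,530.930845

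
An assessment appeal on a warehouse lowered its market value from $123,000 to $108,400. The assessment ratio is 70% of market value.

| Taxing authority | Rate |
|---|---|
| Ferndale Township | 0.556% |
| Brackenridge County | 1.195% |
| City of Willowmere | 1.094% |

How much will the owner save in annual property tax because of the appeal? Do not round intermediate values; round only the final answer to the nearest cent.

$290.76

Old assessed value = $123,000 × 0.7 = $86,100
New assessed value = $108,400 × 0.7 = $75,880
Combined rate = 0.00556 + 0.01195 + 0.01094 = 0.02845
Old tax = $86,100 × 0.02845 = $2,449.545
New tax = $75,880 × 0.02845 = $2,158.786
Reduction = $2,449.545 − $2,158.786 = $290.759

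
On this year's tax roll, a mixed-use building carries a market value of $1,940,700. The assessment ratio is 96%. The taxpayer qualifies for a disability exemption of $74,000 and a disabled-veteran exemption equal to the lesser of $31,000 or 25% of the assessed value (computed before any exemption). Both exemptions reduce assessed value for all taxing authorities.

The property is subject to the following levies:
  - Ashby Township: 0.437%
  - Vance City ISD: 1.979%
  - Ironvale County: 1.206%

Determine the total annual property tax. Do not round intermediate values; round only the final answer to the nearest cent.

Assessed value = $1,940,700 × 0.96 = $1,863,072
Disabled-veteran exemption = min($31,000, 25% × $1,863,072) = min($31,000, $465,768) = $31,000 (dollar cap binds)
Taxable value = $1,863,072 − $74,000 − $31,000 = $1,758,072
Ashby Township: $1,758,072 × 0.00437 = $7,682.77464
Vance City ISD: $1,758,072 × 0.01979 = $34,792.24488
Ironvale County: $1,758,072 × 0.01206 = $21,202.34832
Total = $63,677.36784

$63,677.37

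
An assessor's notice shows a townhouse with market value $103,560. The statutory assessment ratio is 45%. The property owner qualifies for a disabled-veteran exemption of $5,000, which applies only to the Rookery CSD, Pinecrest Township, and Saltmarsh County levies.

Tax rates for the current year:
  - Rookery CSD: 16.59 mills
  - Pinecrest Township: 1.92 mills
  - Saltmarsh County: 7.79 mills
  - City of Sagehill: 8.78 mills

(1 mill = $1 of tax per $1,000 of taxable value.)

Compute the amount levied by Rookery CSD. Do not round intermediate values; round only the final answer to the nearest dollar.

Assessed value = $103,560 × 0.45 = $46,602
Rookery CSD taxable value = $46,602 − $5,000 = $41,602
Rookery CSD levy = $41,602 × 0.01659 = $690.17718

$690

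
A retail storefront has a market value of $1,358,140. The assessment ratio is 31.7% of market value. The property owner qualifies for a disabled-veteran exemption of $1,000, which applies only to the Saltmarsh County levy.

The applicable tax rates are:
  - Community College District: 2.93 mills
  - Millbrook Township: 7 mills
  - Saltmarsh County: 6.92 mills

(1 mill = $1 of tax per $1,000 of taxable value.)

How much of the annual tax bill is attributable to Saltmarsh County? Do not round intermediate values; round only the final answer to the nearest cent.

Assessed value = $1,358,140 × 0.317 = $430,530.38
Saltmarsh County taxable value = $430,530.38 − $1,000 = $429,530.38
Saltmarsh County levy = $429,530.38 × 0.00692 = $2,972.3502296

$2,972.35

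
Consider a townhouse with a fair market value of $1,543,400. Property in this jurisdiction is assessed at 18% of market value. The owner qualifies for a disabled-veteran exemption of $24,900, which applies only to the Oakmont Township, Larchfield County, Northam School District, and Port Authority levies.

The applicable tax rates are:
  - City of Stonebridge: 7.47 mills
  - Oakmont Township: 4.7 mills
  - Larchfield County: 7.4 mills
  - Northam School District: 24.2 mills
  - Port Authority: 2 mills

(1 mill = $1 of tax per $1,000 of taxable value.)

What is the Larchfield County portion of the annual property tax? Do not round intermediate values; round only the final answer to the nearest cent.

Assessed value = $1,543,400 × 0.18 = $277,812
Larchfield County taxable value = $277,812 − $24,900 = $252,912
Larchfield County levy = $252,912 × 0.0074 = $1,871.5488

$1,871.55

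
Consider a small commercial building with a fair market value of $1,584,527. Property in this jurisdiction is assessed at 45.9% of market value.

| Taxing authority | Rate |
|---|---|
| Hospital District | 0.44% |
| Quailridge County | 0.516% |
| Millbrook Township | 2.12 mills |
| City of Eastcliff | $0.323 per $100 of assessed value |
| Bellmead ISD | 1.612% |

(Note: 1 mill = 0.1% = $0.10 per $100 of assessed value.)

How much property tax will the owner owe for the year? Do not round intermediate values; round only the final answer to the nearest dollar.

$22,568

Assessed value = $1,584,527 × 0.459 = $727,297.893
Hospital District: $727,297.893 × 0.0044 = $3,200.1107292
Quailridge County: $727,297.893 × 0.00516 = $3,752.85712788
Millbrook Township: $727,297.893 × 0.00212 = $1,541.87153316
City of Eastcliff: $727,297.893 × 0.00323 = $2,349.17219439
Bellmead ISD: $727,297.893 × 0.01612 = $11,724.04203516
Total = $22,568.05361979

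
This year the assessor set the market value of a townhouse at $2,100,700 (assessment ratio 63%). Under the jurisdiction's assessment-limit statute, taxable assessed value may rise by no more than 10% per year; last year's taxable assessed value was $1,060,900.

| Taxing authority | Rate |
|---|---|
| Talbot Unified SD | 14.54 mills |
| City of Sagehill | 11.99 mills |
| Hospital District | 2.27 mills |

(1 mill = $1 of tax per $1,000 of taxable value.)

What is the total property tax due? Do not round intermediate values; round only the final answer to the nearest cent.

$33,609.31

Uncapped assessed value = $2,100,700 × 0.63 = $1,323,441
Cap limit = $1,060,900 × 1.1 = $1,166,990
Taxable assessed value = min($1,323,441, $1,166,990) = $1,166,990 (cap binds)
Talbot Unified SD: $1,166,990 × 0.01454 = $16,968.0346
City of Sagehill: $1,166,990 × 0.01199 = $13,992.2101
Hospital District: $1,166,990 × 0.00227 = $2,649.0673
Total = $33,609.312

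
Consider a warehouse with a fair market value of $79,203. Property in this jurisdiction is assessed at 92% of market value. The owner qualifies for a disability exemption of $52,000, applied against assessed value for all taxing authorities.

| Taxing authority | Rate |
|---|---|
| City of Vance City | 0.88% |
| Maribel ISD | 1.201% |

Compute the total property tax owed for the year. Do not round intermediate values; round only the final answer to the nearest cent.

$434.24

Assessed value = $79,203 × 0.92 = $72,866.76
Taxable value = $72,866.76 − $52,000 = $20,866.76
City of Vance City: $20,866.76 × 0.0088 = $183.627488
Maribel ISD: $20,866.76 × 0.01201 = $250.6097876
Total = $183.627488 + $250.6097876 = $434.2372756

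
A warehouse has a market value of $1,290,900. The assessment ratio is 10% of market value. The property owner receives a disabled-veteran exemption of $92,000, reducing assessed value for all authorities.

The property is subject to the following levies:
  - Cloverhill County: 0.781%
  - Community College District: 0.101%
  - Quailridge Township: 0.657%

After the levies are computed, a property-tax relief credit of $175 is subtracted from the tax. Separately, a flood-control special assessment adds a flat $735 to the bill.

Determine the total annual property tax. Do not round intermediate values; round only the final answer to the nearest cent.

Assessed value = $1,290,900 × 0.1 = $129,090
Taxable value = $129,090 − $92,000 = $37,090
Cloverhill County: $37,090 × 0.00781 = $289.6729
Community College District: $37,090 × 0.00101 = $37.4609
Quailridge Township: $37,090 × 0.00657 = $243.6813
Levies subtotal = $570.8151
After credit = $570.8151 − $175 = $395.8151
Total = $395.8151 + $735 = $1,130.8151

$1,130.82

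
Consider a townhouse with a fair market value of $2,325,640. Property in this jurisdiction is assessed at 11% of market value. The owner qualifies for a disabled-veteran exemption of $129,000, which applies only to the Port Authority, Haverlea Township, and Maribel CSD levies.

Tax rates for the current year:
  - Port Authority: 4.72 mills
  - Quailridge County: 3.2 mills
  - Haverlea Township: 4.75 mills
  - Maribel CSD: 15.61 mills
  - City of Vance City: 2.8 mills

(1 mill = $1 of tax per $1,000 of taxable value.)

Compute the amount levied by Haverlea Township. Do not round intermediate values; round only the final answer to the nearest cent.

Assessed value = $2,325,640 × 0.11 = $255,820.4
Haverlea Township taxable value = $255,820.4 − $129,000 = $126,820.4
Haverlea Township levy = $126,820.4 × 0.00475 = $602.3969

$602.40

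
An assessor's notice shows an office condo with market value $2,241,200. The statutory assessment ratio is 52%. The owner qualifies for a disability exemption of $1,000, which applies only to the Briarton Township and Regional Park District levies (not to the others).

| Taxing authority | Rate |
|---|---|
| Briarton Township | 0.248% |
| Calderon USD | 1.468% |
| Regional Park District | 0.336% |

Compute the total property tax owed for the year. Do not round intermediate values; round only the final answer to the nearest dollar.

$23,909

Assessed value = $2,241,200 × 0.52 = $1,165,424
Briarton Township: ($1,165,424 − $1,000) × 0.00248 = $1,164,424 × 0.00248 = $2,887.77152
Calderon USD: $1,165,424 × 0.01468 = $17,108.42432
Regional Park District: ($1,165,424 − $1,000) × 0.00336 = $1,164,424 × 0.00336 = $3,912.46464
Total = $23,908.66048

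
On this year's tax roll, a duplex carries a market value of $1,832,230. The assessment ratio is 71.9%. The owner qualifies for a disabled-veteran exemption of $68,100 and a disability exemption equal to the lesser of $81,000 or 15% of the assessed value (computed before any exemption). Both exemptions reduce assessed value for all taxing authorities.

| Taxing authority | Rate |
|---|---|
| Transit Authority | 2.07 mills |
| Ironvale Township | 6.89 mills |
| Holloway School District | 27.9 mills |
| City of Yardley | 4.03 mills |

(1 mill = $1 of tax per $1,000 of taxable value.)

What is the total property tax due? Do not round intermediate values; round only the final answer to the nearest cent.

Assessed value = $1,832,230 × 0.719 = $1,317,373.37
Disability exemption = min($81,000, 15% × $1,317,373.37) = min($81,000, $197,606.0055) = $81,000 (dollar cap binds)
Taxable value = $1,317,373.37 − $68,100 − $81,000 = $1,168,273.37
Transit Authority: $1,168,273.37 × 0.00207 = $2,418.3258759
Ironvale Township: $1,168,273.37 × 0.00689 = $8,049.4035193
Holloway School District: $1,168,273.37 × 0.0279 = $32,594.827023
City of Yardley: $1,168,273.37 × 0.00403 = $4,708.1416811
Total = $47,770.6980993

$47,770.70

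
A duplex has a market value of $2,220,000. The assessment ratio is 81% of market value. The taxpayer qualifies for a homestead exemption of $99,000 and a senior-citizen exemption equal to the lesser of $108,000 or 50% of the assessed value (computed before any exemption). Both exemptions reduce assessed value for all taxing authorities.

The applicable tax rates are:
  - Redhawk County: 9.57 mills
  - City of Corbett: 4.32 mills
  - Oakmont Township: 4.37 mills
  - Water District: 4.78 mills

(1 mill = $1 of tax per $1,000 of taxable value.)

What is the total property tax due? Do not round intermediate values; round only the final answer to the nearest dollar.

$36,661

Assessed value = $2,220,000 × 0.81 = $1,798,200
Senior-citizen exemption = min($108,000, 50% × $1,798,200) = min($108,000, $899,100) = $108,000 (dollar cap binds)
Taxable value = $1,798,200 − $99,000 − $108,000 = $1,591,200
Redhawk County: $1,591,200 × 0.00957 = $15,227.784
City of Corbett: $1,591,200 × 0.00432 = $6,873.984
Oakmont Township: $1,591,200 × 0.00437 = $6,953.544
Water District: $1,591,200 × 0.00478 = $7,605.936
Total = $36,661.248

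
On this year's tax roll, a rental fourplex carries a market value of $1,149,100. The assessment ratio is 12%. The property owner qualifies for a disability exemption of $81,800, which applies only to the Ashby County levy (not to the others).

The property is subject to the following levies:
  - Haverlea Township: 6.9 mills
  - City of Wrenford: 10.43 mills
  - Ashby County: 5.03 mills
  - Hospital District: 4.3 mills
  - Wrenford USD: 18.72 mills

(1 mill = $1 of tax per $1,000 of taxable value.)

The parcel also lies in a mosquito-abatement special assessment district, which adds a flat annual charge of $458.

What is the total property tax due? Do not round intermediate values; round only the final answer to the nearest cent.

$6,304.08

Assessed value = $1,149,100 × 0.12 = $137,892
Haverlea Township: $137,892 × 0.0069 = $951.4548
City of Wrenford: $137,892 × 0.01043 = $1,438.21356
Ashby County: ($137,892 − $81,800) × 0.00503 = $56,092 × 0.00503 = $282.14276
Hospital District: $137,892 × 0.0043 = $592.9356
Wrenford USD: $137,892 × 0.01872 = $2,581.33824
Levies subtotal = $5,846.08496
Total = $5,846.08496 + $458 = $6,304.08496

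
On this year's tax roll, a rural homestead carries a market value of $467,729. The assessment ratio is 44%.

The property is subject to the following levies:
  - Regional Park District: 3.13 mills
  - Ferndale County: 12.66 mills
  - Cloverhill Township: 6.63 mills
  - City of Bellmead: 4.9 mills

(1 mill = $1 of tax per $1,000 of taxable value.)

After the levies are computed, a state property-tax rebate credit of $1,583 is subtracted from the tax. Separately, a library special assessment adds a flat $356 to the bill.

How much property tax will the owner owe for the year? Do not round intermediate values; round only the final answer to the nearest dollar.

Assessed value = $467,729 × 0.44 = $205,800.76
Regional Park District: $205,800.76 × 0.00313 = $644.1563788
Ferndale County: $205,800.76 × 0.01266 = $2,605.4376216
Cloverhill Township: $205,800.76 × 0.00663 = $1,364.4590388
City of Bellmead: $205,800.76 × 0.0049 = $1,008.423724
Levies subtotal = $5,622.4767632
After credit = $5,622.4767632 − $1,583 = $4,039.4767632
Total = $4,039.4767632 + $356 = $4,395.4767632

$4,395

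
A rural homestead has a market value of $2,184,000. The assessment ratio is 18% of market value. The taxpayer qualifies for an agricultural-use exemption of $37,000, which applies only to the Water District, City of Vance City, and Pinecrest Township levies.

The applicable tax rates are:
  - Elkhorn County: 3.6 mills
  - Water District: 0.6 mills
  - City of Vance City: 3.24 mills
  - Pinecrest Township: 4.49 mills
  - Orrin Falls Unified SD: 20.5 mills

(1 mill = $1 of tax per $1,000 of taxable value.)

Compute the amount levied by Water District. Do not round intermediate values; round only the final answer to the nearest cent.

Assessed value = $2,184,000 × 0.18 = $393,120
Water District taxable value = $393,120 − $37,000 = $356,120
Water District levy = $356,120 × 0.0006 = $213.672

$213.67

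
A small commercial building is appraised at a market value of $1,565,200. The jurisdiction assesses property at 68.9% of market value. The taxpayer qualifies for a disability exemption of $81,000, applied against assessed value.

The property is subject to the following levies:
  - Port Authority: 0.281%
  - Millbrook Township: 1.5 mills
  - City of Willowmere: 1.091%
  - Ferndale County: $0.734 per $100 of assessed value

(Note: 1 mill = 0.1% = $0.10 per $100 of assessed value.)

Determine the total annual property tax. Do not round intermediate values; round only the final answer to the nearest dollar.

$22,502

Assessed value = $1,565,200 × 0.689 = $1,078,422.8
Taxable value = $1,078,422.8 − $81,000 = $997,422.8
Port Authority: $997,422.8 × 0.00281 = $2,802.758068
Millbrook Township: $997,422.8 × 0.0015 = $1,496.1342
City of Willowmere: $997,422.8 × 0.01091 = $10,881.882748
Ferndale County: $997,422.8 × 0.00734 = $7,321.083352
Total = $22,501.858368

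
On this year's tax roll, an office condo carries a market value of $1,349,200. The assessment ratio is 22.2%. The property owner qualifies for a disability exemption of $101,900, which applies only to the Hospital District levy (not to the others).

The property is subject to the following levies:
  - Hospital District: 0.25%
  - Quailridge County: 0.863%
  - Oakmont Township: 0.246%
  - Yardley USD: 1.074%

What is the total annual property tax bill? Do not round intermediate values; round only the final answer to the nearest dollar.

$7,033

Assessed value = $1,349,200 × 0.222 = $299,522.4
Hospital District: ($299,522.4 − $101,900) × 0.0025 = $197,622.4 × 0.0025 = $494.056
Quailridge County: $299,522.4 × 0.00863 = $2,584.878312
Oakmont Township: $299,522.4 × 0.00246 = $736.825104
Yardley USD: $299,522.4 × 0.01074 = $3,216.870576
Total = $7,032.629992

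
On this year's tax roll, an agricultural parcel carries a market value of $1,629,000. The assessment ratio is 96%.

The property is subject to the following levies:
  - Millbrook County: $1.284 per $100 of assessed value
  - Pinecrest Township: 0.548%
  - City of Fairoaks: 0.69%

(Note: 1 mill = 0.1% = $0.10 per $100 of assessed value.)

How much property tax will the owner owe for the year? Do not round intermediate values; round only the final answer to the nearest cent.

Assessed value = $1,629,000 × 0.96 = $1,563,840
Millbrook County: $1,563,840 × 0.01284 = $20,079.7056
Pinecrest Township: $1,563,840 × 0.00548 = $8,569.8432
City of Fairoaks: $1,563,840 × 0.0069 = $10,790.496
Total = $39,440.0448

$39,440.04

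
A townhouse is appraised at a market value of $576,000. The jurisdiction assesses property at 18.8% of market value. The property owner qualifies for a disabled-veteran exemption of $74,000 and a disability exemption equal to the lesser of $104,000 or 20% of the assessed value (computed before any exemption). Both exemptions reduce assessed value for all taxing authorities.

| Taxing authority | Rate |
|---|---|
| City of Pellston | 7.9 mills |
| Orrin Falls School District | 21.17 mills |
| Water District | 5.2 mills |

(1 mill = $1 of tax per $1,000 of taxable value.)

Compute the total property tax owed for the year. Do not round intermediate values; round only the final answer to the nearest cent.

$432.84

Assessed value = $576,000 × 0.188 = $108,288
Disability exemption = min($104,000, 20% × $108,288) = min($104,000, $21,657.6) = $21,657.6 (percentage binds)
Taxable value = $108,288 − $74,000 − $21,657.6 = $12,630.4
City of Pellston: $12,630.4 × 0.0079 = $99.78016
Orrin Falls School District: $12,630.4 × 0.02117 = $267.385568
Water District: $12,630.4 × 0.0052 = $65.67808
Total = $432.843808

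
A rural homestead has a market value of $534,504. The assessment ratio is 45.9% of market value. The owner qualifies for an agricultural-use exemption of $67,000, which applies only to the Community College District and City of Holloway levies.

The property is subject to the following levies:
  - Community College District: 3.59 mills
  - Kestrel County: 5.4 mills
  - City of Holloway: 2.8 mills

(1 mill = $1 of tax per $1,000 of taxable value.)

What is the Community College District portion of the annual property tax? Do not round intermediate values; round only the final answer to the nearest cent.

$640.23

Assessed value = $534,504 × 0.459 = $245,337.336
Community College District taxable value = $245,337.336 − $67,000 = $178,337.336
Community College District levy = $178,337.336 × 0.00359 = $640.23103624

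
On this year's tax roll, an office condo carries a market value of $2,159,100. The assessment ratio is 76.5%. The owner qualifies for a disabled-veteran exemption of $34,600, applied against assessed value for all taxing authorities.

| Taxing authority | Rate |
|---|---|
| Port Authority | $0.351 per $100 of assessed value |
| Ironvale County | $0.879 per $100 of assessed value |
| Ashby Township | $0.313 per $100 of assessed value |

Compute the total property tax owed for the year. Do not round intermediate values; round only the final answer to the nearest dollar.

Assessed value = $2,159,100 × 0.765 = $1,651,711.5
Taxable value = $1,651,711.5 − $34,600 = $1,617,111.5
Port Authority: $1,617,111.5 × 0.00351 = $5,676.061365
Ironvale County: $1,617,111.5 × 0.00879 = $14,214.410085
Ashby Township: $1,617,111.5 × 0.00313 = $5,061.558995
Total = $5,676.061365 + $14,214.410085 + $5,061.558995 = $24,952.030445

$24,952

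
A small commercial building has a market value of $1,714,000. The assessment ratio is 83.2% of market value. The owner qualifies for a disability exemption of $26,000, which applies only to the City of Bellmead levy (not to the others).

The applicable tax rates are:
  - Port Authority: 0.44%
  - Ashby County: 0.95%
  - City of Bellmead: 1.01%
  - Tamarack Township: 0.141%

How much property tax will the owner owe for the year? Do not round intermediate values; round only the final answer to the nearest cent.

$35,973.28

Assessed value = $1,714,000 × 0.832 = $1,426,048
Port Authority: $1,426,048 × 0.0044 = $6,274.6112
Ashby County: $1,426,048 × 0.0095 = $13,547.456
City of Bellmead: ($1,426,048 − $26,000) × 0.0101 = $1,400,048 × 0.0101 = $14,140.4848
Tamarack Township: $1,426,048 × 0.00141 = $2,010.72768
Total = $35,973.27968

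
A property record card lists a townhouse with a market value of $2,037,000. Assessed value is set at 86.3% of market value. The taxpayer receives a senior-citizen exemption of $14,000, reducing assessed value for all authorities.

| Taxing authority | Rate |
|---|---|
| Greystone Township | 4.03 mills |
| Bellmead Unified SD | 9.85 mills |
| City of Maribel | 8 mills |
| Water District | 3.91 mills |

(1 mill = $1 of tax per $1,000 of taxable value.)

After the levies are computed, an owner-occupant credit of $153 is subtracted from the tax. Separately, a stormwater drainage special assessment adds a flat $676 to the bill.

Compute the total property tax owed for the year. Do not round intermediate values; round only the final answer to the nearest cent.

Assessed value = $2,037,000 × 0.863 = $1,757,931
Taxable value = $1,757,931 − $14,000 = $1,743,931
Greystone Township: $1,743,931 × 0.00403 = $7,028.04193
Bellmead Unified SD: $1,743,931 × 0.00985 = $17,177.72035
City of Maribel: $1,743,931 × 0.008 = $13,951.448
Water District: $1,743,931 × 0.00391 = $6,818.77021
Levies subtotal = $44,975.98049
After credit = $44,975.98049 − $153 = $44,822.98049
Total = $44,822.98049 + $676 = $45,498.98049

$45,498.98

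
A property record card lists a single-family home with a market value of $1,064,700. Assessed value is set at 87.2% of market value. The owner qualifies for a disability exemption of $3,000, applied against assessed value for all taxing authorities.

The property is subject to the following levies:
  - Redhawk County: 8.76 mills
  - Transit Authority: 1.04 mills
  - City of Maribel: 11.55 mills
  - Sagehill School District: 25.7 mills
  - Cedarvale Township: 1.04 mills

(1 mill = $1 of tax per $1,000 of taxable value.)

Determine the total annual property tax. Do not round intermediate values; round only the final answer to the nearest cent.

Assessed value = $1,064,700 × 0.872 = $928,418.4
Taxable value = $928,418.4 − $3,000 = $925,418.4
Redhawk County: $925,418.4 × 0.00876 = $8,106.665184
Transit Authority: $925,418.4 × 0.00104 = $962.435136
City of Maribel: $925,418.4 × 0.01155 = $10,688.58252
Sagehill School District: $925,418.4 × 0.0257 = $23,783.25288
Cedarvale Township: $925,418.4 × 0.00104 = $962.435136
Total = $8,106.665184 + $962.435136 + $10,688.58252 + $23,783.25288 + $962.435136 = $44,503.370856

$44,503.37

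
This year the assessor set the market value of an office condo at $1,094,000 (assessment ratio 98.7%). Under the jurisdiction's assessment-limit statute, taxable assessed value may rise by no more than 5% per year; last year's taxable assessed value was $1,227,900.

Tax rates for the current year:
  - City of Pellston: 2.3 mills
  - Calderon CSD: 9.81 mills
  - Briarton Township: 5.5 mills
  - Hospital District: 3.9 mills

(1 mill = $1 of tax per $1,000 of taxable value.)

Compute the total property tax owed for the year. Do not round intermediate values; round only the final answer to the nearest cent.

$23,226.02

Uncapped assessed value = $1,094,000 × 0.987 = $1,079,778
Cap limit = $1,227,900 × 1.05 = $1,289,295
Taxable assessed value = min($1,079,778, $1,289,295) = $1,079,778 (cap does not bind)
City of Pellston: $1,079,778 × 0.0023 = $2,483.4894
Calderon CSD: $1,079,778 × 0.00981 = $10,592.62218
Briarton Township: $1,079,778 × 0.0055 = $5,938.779
Hospital District: $1,079,778 × 0.0039 = $4,211.1342
Total = $23,226.02478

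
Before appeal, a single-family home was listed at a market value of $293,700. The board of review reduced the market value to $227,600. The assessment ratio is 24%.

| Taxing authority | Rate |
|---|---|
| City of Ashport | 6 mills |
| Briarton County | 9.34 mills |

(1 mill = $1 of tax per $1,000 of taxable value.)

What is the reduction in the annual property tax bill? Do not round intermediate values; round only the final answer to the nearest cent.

$243.35

Old assessed value = $293,700 × 0.24 = $70,488
New assessed value = $227,600 × 0.24 = $54,624
Combined rate = 0.006 + 0.00934 = 0.01534
Old tax = $70,488 × 0.01534 = $1,081.28592
New tax = $54,624 × 0.01534 = $837.93216
Reduction = $1,081.28592 − $837.93216 = $243.35376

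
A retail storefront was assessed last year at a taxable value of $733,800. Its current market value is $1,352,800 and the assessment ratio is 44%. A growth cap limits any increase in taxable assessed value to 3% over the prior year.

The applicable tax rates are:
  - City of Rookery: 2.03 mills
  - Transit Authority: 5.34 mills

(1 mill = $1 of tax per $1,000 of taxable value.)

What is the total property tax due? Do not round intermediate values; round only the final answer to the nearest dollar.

$4,387

Uncapped assessed value = $1,352,800 × 0.44 = $595,232
Cap limit = $733,800 × 1.03 = $755,814
Taxable assessed value = min($595,232, $755,814) = $595,232 (cap does not bind)
City of Rookery: $595,232 × 0.00203 = $1,208.32096
Transit Authority: $595,232 × 0.00534 = $3,178.53888
Total = $4,386.85984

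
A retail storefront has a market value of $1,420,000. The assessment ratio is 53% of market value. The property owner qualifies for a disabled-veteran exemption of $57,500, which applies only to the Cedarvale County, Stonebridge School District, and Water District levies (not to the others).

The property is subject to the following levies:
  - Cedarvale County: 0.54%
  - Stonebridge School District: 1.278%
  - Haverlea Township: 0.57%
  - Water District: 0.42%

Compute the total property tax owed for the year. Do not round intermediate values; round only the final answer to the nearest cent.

$19,846.16

Assessed value = $1,420,000 × 0.53 = $752,600
Cedarvale County: ($752,600 − $57,500) × 0.0054 = $695,100 × 0.0054 = $3,753.54
Stonebridge School District: ($752,600 − $57,500) × 0.01278 = $695,100 × 0.01278 = $8,883.378
Haverlea Township: $752,600 × 0.0057 = $4,289.82
Water District: ($752,600 − $57,500) × 0.0042 = $695,100 × 0.0042 = $2,919.42
Total = $19,846.158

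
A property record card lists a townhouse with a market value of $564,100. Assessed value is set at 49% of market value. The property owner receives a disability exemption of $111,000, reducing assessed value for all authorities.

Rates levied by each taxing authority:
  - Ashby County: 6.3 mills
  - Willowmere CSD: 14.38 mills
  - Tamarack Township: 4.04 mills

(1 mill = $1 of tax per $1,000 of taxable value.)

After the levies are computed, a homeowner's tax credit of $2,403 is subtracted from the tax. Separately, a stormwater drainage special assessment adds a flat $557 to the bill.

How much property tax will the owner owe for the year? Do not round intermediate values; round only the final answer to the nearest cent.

Assessed value = $564,100 × 0.49 = $276,409
Taxable value = $276,409 − $111,000 = $165,409
Ashby County: $165,409 × 0.0063 = $1,042.0767
Willowmere CSD: $165,409 × 0.01438 = $2,378.58142
Tamarack Township: $165,409 × 0.00404 = $668.25236
Levies subtotal = $4,088.91048
After credit = $4,088.91048 − $2,403 = $1,685.91048
Total = $1,685.91048 + $557 = $2,242.91048

$2,242.91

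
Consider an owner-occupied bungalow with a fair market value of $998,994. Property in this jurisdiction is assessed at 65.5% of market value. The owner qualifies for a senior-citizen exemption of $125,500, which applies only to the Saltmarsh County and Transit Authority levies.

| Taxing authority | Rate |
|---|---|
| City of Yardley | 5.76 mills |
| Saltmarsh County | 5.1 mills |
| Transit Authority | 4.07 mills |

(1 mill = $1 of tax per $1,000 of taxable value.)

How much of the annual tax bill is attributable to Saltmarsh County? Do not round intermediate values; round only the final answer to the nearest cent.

Assessed value = $998,994 × 0.655 = $654,341.07
Saltmarsh County taxable value = $654,341.07 − $125,500 = $528,841.07
Saltmarsh County levy = $528,841.07 × 0.0051 = $2,697.089457

$2,697.09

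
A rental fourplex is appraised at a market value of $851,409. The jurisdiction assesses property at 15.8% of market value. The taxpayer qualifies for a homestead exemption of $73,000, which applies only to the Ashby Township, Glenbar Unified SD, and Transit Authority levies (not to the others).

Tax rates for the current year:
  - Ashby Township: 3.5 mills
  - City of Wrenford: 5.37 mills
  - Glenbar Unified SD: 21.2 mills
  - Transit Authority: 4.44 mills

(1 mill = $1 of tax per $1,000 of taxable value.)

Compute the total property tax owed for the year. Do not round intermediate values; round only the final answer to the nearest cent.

Assessed value = $851,409 × 0.158 = $134,522.622
Ashby Township: ($134,522.622 − $73,000) × 0.0035 = $61,522.622 × 0.0035 = $215.329177
City of Wrenford: $134,522.622 × 0.00537 = $722.38648014
Glenbar Unified SD: ($134,522.622 − $73,000) × 0.0212 = $61,522.622 × 0.0212 = $1,304.2795864
Transit Authority: ($134,522.622 − $73,000) × 0.00444 = $61,522.622 × 0.00444 = $273.16044168
Total = $2,515.15568522

$2,515.16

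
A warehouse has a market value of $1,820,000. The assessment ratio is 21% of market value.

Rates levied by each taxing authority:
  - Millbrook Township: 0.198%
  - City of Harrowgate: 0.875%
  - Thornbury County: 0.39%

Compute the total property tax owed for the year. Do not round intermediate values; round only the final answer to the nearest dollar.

Assessed value = $1,820,000 × 0.21 = $382,200
Millbrook Township: $382,200 × 0.00198 = $756.756
City of Harrowgate: $382,200 × 0.00875 = $3,344.25
Thornbury County: $382,200 × 0.0039 = $1,490.58
Total = $756.756 + $3,344.25 + $1,490.58 = $5,591.586

$5,592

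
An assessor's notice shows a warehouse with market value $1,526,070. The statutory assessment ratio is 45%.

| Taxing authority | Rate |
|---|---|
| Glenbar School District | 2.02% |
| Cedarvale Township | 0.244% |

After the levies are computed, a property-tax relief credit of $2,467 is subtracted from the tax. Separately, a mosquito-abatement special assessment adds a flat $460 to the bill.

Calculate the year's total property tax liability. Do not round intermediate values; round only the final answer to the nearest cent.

Assessed value = $1,526,070 × 0.45 = $686,731.5
Glenbar School District: $686,731.5 × 0.0202 = $13,871.9763
Cedarvale Township: $686,731.5 × 0.00244 = $1,675.62486
Levies subtotal = $15,547.60116
After credit = $15,547.60116 − $2,467 = $13,080.60116
Total = $13,080.60116 + $460 = $13,540.60116

$13,540.60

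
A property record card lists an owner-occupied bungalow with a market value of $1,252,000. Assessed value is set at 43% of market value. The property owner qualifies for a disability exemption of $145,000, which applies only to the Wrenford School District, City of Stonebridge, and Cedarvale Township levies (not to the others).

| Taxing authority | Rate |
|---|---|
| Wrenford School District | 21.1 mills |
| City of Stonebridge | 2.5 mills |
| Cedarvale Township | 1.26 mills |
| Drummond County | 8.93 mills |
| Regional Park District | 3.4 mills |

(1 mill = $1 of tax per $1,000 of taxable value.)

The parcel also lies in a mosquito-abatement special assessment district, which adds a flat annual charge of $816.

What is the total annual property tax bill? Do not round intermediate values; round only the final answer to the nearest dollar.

Assessed value = $1,252,000 × 0.43 = $538,360
Wrenford School District: ($538,360 − $145,000) × 0.0211 = $393,360 × 0.0211 = $8,299.896
City of Stonebridge: ($538,360 − $145,000) × 0.0025 = $393,360 × 0.0025 = $983.4
Cedarvale Township: ($538,360 − $145,000) × 0.00126 = $393,360 × 0.00126 = $495.6336
Drummond County: $538,360 × 0.00893 = $4,807.5548
Regional Park District: $538,360 × 0.0034 = $1,830.424
Levies subtotal = $16,416.9084
Total = $16,416.9084 + $816 = $17,232.9084

$17,233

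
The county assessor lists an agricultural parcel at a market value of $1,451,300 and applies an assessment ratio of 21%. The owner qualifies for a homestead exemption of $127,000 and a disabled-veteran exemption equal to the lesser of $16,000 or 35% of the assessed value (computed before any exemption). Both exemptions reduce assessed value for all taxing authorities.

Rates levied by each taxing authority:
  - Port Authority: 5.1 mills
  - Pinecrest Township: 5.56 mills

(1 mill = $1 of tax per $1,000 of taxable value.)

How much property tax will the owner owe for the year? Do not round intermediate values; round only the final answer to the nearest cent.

$1,724.50

Assessed value = $1,451,300 × 0.21 = $304,773
Disabled-veteran exemption = min($16,000, 35% × $304,773) = min($16,000, $106,670.55) = $16,000 (dollar cap binds)
Taxable value = $304,773 − $127,000 − $16,000 = $161,773
Port Authority: $161,773 × 0.0051 = $825.0423
Pinecrest Township: $161,773 × 0.00556 = $899.45788
Total = $1,724.50018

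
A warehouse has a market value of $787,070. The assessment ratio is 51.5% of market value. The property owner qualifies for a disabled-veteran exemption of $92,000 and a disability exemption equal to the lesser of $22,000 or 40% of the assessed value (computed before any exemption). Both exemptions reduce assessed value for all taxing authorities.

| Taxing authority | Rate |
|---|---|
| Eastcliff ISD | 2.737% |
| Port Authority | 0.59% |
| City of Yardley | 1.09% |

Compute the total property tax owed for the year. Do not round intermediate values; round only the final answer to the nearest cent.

Assessed value = $787,070 × 0.515 = $405,341.05
Disability exemption = min($22,000, 40% × $405,341.05) = min($22,000, $162,136.42) = $22,000 (dollar cap binds)
Taxable value = $405,341.05 − $92,000 − $22,000 = $291,341.05
Eastcliff ISD: $291,341.05 × 0.02737 = $7,974.0045385
Port Authority: $291,341.05 × 0.0059 = $1,718.912195
City of Yardley: $291,341.05 × 0.0109 = $3,175.617445
Total = $12,868.5341785

$12,868.53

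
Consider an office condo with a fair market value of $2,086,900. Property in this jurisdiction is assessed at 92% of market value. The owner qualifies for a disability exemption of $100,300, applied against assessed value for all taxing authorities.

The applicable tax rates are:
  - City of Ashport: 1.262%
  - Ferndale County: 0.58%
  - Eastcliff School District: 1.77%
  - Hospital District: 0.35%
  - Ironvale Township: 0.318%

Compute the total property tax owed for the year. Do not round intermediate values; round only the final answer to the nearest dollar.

Assessed value = $2,086,900 × 0.92 = $1,919,948
Taxable value = $1,919,948 − $100,300 = $1,819,648
City of Ashport: $1,819,648 × 0.01262 = $22,963.95776
Ferndale County: $1,819,648 × 0.0058 = $10,553.9584
Eastcliff School District: $1,819,648 × 0.0177 = $32,207.7696
Hospital District: $1,819,648 × 0.0035 = $6,368.768
Ironvale Township: $1,819,648 × 0.00318 = $5,786.48064
Total = $22,963.95776 + $10,553.9584 + $32,207.7696 + $6,368.768 + $5,786.48064 = $77,880.9344

$77,881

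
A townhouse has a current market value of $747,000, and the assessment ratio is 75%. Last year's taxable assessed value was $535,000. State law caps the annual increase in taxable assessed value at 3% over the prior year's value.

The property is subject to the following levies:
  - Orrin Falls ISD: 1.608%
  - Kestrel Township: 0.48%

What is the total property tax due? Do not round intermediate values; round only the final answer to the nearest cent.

$11,505.92

Uncapped assessed value = $747,000 × 0.75 = $560,250
Cap limit = $535,000 × 1.03 = $551,050
Taxable assessed value = min($560,250, $551,050) = $551,050 (cap binds)
Orrin Falls ISD: $551,050 × 0.01608 = $8,860.884
Kestrel Township: $551,050 × 0.0048 = $2,645.04
Total = $11,505.924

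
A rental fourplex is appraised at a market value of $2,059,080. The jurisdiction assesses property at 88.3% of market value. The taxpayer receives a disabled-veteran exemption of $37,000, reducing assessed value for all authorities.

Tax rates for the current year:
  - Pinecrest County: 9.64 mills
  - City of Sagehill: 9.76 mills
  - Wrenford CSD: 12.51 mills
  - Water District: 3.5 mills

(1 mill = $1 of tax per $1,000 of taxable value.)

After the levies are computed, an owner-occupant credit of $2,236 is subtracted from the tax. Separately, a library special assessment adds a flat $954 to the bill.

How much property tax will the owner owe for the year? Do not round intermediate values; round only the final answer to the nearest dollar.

$61,789

Assessed value = $2,059,080 × 0.883 = $1,818,167.64
Taxable value = $1,818,167.64 − $37,000 = $1,781,167.64
Pinecrest County: $1,781,167.64 × 0.00964 = $17,170.4560496
City of Sagehill: $1,781,167.64 × 0.00976 = $17,384.1961664
Wrenford CSD: $1,781,167.64 × 0.01251 = $22,282.4071764
Water District: $1,781,167.64 × 0.0035 = $6,234.08674
Levies subtotal = $63,071.1461324
After credit = $63,071.1461324 − $2,236 = $60,835.1461324
Total = $60,835.1461324 + $954 = $61,789.1461324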